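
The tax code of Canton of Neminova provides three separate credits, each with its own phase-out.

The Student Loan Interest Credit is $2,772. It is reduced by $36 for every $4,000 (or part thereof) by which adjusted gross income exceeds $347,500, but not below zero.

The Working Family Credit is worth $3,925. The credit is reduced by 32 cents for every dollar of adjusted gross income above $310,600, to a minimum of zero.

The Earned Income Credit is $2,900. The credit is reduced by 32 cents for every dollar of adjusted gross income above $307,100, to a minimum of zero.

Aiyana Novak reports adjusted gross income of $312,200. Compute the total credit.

$7,453

Student Loan Interest Credit: $312,200 is at or below the $347,500 threshold, so the full $2,772 applies.
Working Family Credit: 32% of the $1,600 excess over $310,600 is $512; credit = $3,925 − $512 = $3,413.
Earned Income Credit: 32% of the $5,100 excess over $307,100 is $1,632; credit = $2,900 − $1,632 = $1,268.
Total: $2,772 + $3,413 + $1,268 = $7,453.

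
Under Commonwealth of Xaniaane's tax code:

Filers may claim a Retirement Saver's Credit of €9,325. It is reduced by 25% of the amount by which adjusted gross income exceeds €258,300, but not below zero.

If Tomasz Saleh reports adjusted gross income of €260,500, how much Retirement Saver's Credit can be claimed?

€8,775

Retirement Saver's Credit: 25% of the €2,200 excess over €258,300 is €550; credit = €9,325 − €550 = €8,775.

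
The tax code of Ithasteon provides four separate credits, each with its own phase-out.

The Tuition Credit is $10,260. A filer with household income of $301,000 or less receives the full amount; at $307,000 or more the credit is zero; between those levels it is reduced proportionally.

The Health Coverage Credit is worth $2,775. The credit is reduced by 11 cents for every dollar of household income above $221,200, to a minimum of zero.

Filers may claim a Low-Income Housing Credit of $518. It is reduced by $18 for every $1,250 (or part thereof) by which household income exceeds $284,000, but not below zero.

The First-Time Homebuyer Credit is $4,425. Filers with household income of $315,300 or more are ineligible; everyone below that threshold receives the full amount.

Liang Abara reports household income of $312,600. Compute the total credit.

$4,529

Tuition Credit: $312,600 is at or above $307,000, so the credit is $0.
Health Coverage Credit: 11% of the $91,400 excess over $221,200 is $10,054 ≥ base, so the credit is $0.
Low-Income Housing Credit: income exceeds $284,000 by $28,600, which is 23 full-or-partial $1,250 increments; reduction = 23 × $18 = $414, leaving $104.
First-Time Homebuyer Credit: $312,600 is below the $315,300 cutoff, so the full $4,425 applies.
Total: $0 + $0 + $104 + $4,425 = $4,529.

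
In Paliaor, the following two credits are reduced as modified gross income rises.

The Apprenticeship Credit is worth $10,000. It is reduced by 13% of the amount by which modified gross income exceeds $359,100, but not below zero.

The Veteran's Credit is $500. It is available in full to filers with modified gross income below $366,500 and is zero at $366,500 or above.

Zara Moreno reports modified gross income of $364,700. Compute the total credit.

$9,772

Apprenticeship Credit: 13% of the $5,600 excess over $359,100 is $728; credit = $10,000 − $728 = $9,272.
Veteran's Credit: $364,700 is below the $366,500 cutoff, so the full $500 applies.
Total: $9,272 + $500 = $9,772.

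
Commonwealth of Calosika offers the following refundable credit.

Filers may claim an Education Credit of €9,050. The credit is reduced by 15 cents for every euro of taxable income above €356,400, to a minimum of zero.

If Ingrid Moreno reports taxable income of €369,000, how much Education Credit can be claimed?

Education Credit: 15% of the €12,600 excess over €356,400 is €1,890; credit = €9,050 − €1,890 = €7,160.

€7,160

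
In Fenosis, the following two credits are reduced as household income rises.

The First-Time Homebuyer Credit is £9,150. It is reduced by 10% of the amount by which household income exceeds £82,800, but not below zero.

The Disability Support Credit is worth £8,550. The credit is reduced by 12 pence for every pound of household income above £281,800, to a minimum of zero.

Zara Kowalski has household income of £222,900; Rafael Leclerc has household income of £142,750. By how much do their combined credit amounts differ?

£3,155

Zara (£222,900): First-Time Homebuyer Credit: 10% of the £140,100 excess over £82,800 is £14,010 ≥ base, so the credit is £0. Disability Support Credit: £222,900 is at or below the £281,800 threshold, so the full £8,550 applies. total £0 + £8,550 = £8,550
Rafael (£142,750): First-Time Homebuyer Credit: 10% of the £59,950 excess over £82,800 is £5,995; credit = £9,150 − £5,995 = £3,155. Disability Support Credit: £142,750 is at or below the £281,800 threshold, so the full £8,550 applies. total £3,155 + £8,550 = £11,705
Difference: |£8,550 − £11,705| = £3,155.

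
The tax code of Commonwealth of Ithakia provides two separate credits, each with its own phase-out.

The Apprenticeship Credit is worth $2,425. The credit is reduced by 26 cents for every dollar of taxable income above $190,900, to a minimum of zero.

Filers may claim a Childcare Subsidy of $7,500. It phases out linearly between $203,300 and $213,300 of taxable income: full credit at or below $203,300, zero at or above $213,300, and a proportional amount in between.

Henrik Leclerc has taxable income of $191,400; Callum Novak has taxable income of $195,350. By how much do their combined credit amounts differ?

$1,027

Henrik ($191,400): Apprenticeship Credit: 26% of the $500 excess over $190,900 is $130; credit = $2,425 − $130 = $2,295. Childcare Subsidy: $191,400 is at or below the $203,300 threshold, so the full $7,500 applies. total $2,295 + $7,500 = $9,795
Callum ($195,350): Apprenticeship Credit: 26% of the $4,450 excess over $190,900 is $1,157; credit = $2,425 − $1,157 = $1,268. Childcare Subsidy: $195,350 is at or below the $203,300 threshold, so the full $7,500 applies. total $1,268 + $7,500 = $8,768
Difference: |$9,795 − $8,768| = $1,027.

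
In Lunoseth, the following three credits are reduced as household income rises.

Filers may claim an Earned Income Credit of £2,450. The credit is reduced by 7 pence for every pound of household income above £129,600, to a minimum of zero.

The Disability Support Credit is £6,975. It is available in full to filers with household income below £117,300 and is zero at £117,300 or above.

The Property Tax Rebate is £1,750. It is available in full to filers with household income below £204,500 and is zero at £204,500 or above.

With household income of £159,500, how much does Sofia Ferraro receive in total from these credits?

Earned Income Credit: 7% of the £29,900 excess over £129,600 is £2,093; credit = £2,450 − £2,093 = £357.
Disability Support Credit: £159,500 meets or exceeds the £117,300 cutoff, so the credit is £0.
Property Tax Rebate: £159,500 is below the £204,500 cutoff, so the full £1,750 applies.
Total: £357 + £0 + £1,750 = £2,107.

£2,107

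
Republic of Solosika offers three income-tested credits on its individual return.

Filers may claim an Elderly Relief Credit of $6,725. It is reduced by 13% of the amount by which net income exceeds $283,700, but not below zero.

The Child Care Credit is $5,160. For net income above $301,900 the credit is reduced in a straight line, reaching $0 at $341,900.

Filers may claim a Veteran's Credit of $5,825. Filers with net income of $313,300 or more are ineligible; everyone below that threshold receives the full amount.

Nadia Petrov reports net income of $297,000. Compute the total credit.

$15,981

Elderly Relief Credit: 13% of the $13,300 excess over $283,700 is $1,729; credit = $6,725 − $1,729 = $4,996.
Child Care Credit: $297,000 is at or below the $301,900 threshold, so the full $5,160 applies.
Veteran's Credit: $297,000 is below the $313,300 cutoff, so the full $5,825 applies.
Total: $4,996 + $5,160 + $5,825 = $15,981.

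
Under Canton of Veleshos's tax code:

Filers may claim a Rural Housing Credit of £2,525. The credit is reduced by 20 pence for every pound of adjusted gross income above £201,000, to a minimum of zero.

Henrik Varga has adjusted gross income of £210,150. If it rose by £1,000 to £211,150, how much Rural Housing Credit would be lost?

£200

At £210,150 — 20% of the £9,150 excess over £201,000 is £1,830; credit = £2,525 − £1,830 = £695.
At £211,150 — 20% of the £10,150 excess over £201,000 is £2,030; credit = £2,525 − £2,030 = £495.
Lost: £695 − £495 = £200.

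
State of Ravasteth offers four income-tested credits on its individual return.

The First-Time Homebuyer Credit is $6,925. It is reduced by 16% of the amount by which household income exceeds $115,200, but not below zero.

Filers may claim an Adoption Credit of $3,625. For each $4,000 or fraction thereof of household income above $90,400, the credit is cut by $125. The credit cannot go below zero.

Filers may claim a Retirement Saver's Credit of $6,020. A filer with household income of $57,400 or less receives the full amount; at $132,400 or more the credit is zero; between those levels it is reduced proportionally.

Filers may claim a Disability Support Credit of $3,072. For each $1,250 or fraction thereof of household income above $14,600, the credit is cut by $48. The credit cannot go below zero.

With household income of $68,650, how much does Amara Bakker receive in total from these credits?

$16,627

First-Time Homebuyer Credit: $68,650 is at or below the $115,200 threshold, so the full $6,925 applies.
Adoption Credit: $68,650 is at or below the $90,400 threshold, so the full $3,625 applies.
Retirement Saver's Credit: $68,650 is $11,250 into a $75,000 phase-out range, leaving 63,750/75,000 of the credit: $6,020 × 63,750/75,000 = $5,117.
Disability Support Credit: income exceeds $14,600 by $54,050, which is 44 full-or-partial $1,250 increments; reduction = 44 × $48 = $2,112, leaving $960.
Total: $6,925 + $3,625 + $5,117 + $960 = $16,627.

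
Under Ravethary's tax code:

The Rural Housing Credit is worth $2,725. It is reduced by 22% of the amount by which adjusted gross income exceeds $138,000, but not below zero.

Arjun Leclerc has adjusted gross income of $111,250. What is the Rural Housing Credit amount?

Rural Housing Credit: $111,250 is at or below the $138,000 threshold, so the full $2,725 applies.

$2,725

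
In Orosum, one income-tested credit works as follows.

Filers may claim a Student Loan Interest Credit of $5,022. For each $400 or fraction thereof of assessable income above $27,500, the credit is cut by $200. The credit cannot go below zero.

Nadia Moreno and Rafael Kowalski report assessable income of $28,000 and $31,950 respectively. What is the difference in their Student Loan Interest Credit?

Nadia ($28,000): Student Loan Interest Credit: income exceeds $27,500 by $500, which is 2 full-or-partial $400 increments; reduction = 2 × $200 = $400, leaving $4,622.
Rafael ($31,950): Student Loan Interest Credit: income exceeds $27,500 by $4,450, which is 12 full-or-partial $400 increments; reduction = 12 × $200 = $2,400, leaving $2,622.
Difference: |$4,622 − $2,622| = $2,000.

$2,000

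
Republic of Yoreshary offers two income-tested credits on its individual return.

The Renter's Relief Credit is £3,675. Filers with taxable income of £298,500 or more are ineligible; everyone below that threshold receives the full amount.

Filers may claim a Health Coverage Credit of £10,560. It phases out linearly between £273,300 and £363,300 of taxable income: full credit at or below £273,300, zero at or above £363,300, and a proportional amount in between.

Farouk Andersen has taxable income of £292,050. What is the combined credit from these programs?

£12,035

Renter's Relief Credit: £292,050 is below the £298,500 cutoff, so the full £3,675 applies.
Health Coverage Credit: £292,050 is £18,750 into a £90,000 phase-out range, leaving 71,250/90,000 of the credit: £10,560 × 71,250/90,000 = £8,360.
Total: £3,675 + £8,360 = £12,035.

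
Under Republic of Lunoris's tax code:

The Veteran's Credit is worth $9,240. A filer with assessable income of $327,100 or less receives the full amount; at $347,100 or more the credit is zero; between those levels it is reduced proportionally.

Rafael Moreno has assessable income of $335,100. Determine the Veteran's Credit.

$5,544

Veteran's Credit: $335,100 is $8,000 into a $20,000 phase-out range, leaving 12,000/20,000 of the credit: $9,240 × 12,000/20,000 = $5,544.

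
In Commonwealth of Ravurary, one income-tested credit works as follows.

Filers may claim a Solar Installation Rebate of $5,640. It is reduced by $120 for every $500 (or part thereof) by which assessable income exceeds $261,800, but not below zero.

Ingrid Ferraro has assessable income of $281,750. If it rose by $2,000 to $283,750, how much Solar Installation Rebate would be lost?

$480

At $281,750 — income exceeds $261,800 by $19,950, which is 40 full-or-partial $500 increments; reduction = 40 × $120 = $4,800, leaving $840.
At $283,750 — income exceeds $261,800 by $21,950, which is 44 full-or-partial $500 increments; reduction = 44 × $120 = $5,280, leaving $360.
Lost: $840 − $360 = $480.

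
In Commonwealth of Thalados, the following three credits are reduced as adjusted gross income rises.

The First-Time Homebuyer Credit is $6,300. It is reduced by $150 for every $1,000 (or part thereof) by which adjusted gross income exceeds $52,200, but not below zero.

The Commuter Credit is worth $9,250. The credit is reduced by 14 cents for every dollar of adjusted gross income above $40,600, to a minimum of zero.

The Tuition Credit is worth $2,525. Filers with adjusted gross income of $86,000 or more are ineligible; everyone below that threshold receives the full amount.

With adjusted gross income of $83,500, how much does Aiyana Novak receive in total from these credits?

First-Time Homebuyer Credit: income exceeds $52,200 by $31,300, which is 32 full-or-partial $1,000 increments; reduction = 32 × $150 = $4,800, leaving $1,500.
Commuter Credit: 14% of the $42,900 excess over $40,600 is $6,006; credit = $9,250 − $6,006 = $3,244.
Tuition Credit: $83,500 is below the $86,000 cutoff, so the full $2,525 applies.
Total: $1,500 + $3,244 + $2,525 = $7,269.

$7,269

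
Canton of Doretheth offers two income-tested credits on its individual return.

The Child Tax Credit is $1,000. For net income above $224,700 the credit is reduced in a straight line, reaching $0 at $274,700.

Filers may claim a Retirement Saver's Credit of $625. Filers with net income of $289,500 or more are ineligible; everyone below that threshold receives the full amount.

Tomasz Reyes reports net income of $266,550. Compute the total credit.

Child Tax Credit: $266,550 is $41,850 into a $50,000 phase-out range, leaving 8,150/50,000 of the credit: $1,000 × 8,150/50,000 = $163.
Retirement Saver's Credit: $266,550 is below the $289,500 cutoff, so the full $625 applies.
Total: $163 + $625 = $788.

$788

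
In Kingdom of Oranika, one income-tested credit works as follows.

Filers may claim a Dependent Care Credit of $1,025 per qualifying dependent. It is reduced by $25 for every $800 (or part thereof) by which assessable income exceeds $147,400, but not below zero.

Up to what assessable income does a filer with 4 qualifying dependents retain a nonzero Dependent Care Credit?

Full credit = 4 × $1,025 = $4,100.
After 163 increments the reduction is 163 × $25 = $4,075, leaving $25; one more increment wipes it out. Increment 163 ends at excess 163 × $800 = $130,400, so the highest qualifying income is $147,400 + $130,400 = $277,800.

$277,800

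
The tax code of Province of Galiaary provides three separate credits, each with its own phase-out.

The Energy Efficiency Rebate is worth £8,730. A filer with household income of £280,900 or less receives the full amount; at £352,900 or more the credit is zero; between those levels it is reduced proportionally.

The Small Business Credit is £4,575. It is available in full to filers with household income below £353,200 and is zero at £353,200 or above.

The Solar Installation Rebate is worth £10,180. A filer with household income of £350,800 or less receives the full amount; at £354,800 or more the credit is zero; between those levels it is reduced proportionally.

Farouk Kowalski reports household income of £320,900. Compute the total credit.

Energy Efficiency Rebate: £320,900 is £40,000 into a £72,000 phase-out range, leaving 32,000/72,000 of the credit: £8,730 × 32,000/72,000 = £3,880.
Small Business Credit: £320,900 is below the £353,200 cutoff, so the full £4,575 applies.
Solar Installation Rebate: £320,900 is at or below the £350,800 threshold, so the full £10,180 applies.
Total: £3,880 + £4,575 + £10,180 = £18,635.

£18,635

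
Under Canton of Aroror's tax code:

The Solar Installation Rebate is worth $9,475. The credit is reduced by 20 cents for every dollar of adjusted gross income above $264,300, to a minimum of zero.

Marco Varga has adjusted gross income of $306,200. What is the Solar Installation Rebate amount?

$1,095

Solar Installation Rebate: 20% of the $41,900 excess over $264,300 is $8,380; credit = $9,475 − $8,380 = $1,095.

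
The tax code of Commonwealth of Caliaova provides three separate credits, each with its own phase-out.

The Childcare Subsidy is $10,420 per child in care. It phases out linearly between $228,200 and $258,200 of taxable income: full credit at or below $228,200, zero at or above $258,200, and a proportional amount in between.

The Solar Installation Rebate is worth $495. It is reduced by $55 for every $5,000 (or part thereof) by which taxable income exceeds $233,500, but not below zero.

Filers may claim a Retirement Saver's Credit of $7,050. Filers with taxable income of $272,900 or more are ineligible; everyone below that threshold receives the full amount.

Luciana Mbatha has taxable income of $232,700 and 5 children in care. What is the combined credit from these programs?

$51,830

Childcare Subsidy: base = 5 × $10,420 = $52,100. $232,700 is $4,500 into a $30,000 phase-out range, leaving 25,500/30,000 of the credit: $52,100 × 25,500/30,000 = $44,285.
Solar Installation Rebate: $232,700 is at or below the $233,500 threshold, so the full $495 applies.
Retirement Saver's Credit: $232,700 is below the $272,900 cutoff, so the full $7,050 applies.
Total: $44,285 + $495 + $7,050 = $51,830.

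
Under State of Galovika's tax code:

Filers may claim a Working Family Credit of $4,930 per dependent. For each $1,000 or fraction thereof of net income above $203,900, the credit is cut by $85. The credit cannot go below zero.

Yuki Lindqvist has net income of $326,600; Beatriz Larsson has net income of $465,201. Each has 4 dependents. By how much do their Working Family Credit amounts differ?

Yuki ($326,600): Working Family Credit: base = 4 × $4,930 = $19,720. income exceeds $203,900 by $122,700, which is 123 full-or-partial $1,000 increments; reduction = 123 × $85 = $10,455, leaving $9,265.
Beatriz ($465,201): Working Family Credit: base = 4 × $4,930 = $19,720. income exceeds $203,900 by $261,301 → 262 increments × $85 = $22,270 ≥ base, so the credit is $0.
Difference: |$9,265 − $0| = $9,265.

$9,265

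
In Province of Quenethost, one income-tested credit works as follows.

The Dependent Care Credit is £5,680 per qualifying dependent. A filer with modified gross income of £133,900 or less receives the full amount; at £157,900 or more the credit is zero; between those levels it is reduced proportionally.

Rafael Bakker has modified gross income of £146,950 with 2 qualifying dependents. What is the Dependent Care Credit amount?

Dependent Care Credit: base = 2 × £5,680 = £11,360. £146,950 is £13,050 into a £24,000 phase-out range, leaving 10,950/24,000 of the credit: £11,360 × 10,950/24,000 = £5,183.

£5,183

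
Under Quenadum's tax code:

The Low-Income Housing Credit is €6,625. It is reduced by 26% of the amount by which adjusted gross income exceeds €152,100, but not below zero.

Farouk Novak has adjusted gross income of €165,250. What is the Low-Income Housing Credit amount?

€3,206

Low-Income Housing Credit: 26% of the €13,150 excess over €152,100 is €3,419; credit = €6,625 − €3,419 = €3,206.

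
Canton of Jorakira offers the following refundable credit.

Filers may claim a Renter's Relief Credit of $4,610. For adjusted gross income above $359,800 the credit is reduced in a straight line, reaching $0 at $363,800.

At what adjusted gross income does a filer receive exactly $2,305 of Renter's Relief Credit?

$2,305 is 2,305/4,610 of the full $4,610, so 2,305/4,610 of the $4,000 range has been used: income = $359,800 + $4,000 × 2,305/4,610 = $361,800.

$361,800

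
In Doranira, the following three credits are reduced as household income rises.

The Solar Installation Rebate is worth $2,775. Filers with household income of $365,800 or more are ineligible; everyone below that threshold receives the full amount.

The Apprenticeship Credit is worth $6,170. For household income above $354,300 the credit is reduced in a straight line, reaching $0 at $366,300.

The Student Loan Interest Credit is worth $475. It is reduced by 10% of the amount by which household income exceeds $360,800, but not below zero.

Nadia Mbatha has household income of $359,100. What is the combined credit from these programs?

Solar Installation Rebate: $359,100 is below the $365,800 cutoff, so the full $2,775 applies.
Apprenticeship Credit: $359,100 is $4,800 into a $12,000 phase-out range, leaving 7,200/12,000 of the credit: $6,170 × 7,200/12,000 = $3,702.
Student Loan Interest Credit: $359,100 is at or below the $360,800 threshold, so the full $475 applies.
Total: $2,775 + $3,702 + $475 = $6,952.

$6,952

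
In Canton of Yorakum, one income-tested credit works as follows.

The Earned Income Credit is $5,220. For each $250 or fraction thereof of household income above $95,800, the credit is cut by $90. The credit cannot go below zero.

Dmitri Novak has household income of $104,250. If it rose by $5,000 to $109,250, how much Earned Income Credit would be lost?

$1,800

At $104,250 — income exceeds $95,800 by $8,450, which is 34 full-or-partial $250 increments; reduction = 34 × $90 = $3,060, leaving $2,160.
At $109,250 — income exceeds $95,800 by $13,450, which is 54 full-or-partial $250 increments; reduction = 54 × $90 = $4,860, leaving $360.
Lost: $2,160 − $360 = $1,800.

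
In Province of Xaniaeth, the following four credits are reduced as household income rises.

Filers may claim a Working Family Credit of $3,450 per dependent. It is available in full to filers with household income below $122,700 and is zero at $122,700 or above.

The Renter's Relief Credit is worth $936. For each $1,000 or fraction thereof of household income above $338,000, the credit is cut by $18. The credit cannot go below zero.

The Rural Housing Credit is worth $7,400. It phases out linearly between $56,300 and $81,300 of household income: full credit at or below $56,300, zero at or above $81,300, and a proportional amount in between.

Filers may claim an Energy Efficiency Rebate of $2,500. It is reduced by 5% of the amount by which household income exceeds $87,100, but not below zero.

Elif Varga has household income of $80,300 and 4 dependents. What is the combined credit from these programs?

Working Family Credit: base = 4 × $3,450 = $13,800. $80,300 is below the $122,700 cutoff, so the full $13,800 applies.
Renter's Relief Credit: $80,300 is at or below the $338,000 threshold, so the full $936 applies.
Rural Housing Credit: $80,300 is $24,000 into a $25,000 phase-out range, leaving 1,000/25,000 of the credit: $7,400 × 1,000/25,000 = $296.
Energy Efficiency Rebate: $80,300 is at or below the $87,100 threshold, so the full $2,500 applies.
Total: $13,800 + $936 + $296 + $2,500 = $17,532.

$17,532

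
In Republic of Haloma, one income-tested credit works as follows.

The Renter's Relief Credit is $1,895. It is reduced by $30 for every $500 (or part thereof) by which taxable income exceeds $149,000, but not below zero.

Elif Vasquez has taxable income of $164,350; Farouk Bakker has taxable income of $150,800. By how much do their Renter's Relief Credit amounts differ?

Elif ($164,350): Renter's Relief Credit: income exceeds $149,000 by $15,350, which is 31 full-or-partial $500 increments; reduction = 31 × $30 = $930, leaving $965.
Farouk ($150,800): Renter's Relief Credit: income exceeds $149,000 by $1,800, which is 4 full-or-partial $500 increments; reduction = 4 × $30 = $120, leaving $1,775.
Difference: |$965 − $1,775| = $810.

$810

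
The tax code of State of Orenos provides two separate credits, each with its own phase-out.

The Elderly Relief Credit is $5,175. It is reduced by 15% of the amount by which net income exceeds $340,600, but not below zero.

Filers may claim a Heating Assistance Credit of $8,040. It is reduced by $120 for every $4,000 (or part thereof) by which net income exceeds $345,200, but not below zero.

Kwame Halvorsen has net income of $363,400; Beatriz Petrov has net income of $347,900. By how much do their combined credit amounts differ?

Kwame ($363,400): Elderly Relief Credit: 15% of the $22,800 excess over $340,600 is $3,420; credit = $5,175 − $3,420 = $1,755. Heating Assistance Credit: income exceeds $345,200 by $18,200, which is 5 full-or-partial $4,000 increments; reduction = 5 × $120 = $600, leaving $7,440. total $1,755 + $7,440 = $9,195
Beatriz ($347,900): Elderly Relief Credit: 15% of the $7,300 excess over $340,600 is $1,095; credit = $5,175 − $1,095 = $4,080. Heating Assistance Credit: income exceeds $345,200 by $2,700, which is 1 full-or-partial $4,000 increment; reduction = 1 × $120 = $120, leaving $7,920. total $4,080 + $7,920 = $12,000
Difference: |$9,195 − $12,000| = $2,805.

$2,805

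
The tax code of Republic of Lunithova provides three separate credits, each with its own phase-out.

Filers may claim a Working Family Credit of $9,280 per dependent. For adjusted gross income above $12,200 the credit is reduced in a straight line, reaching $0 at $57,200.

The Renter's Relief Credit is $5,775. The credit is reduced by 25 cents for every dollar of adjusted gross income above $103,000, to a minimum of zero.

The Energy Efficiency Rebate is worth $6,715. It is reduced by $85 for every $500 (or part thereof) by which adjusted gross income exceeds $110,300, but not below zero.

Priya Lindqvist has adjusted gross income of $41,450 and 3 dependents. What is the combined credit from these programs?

Working Family Credit: base = 3 × $9,280 = $27,840. $41,450 is $29,250 into a $45,000 phase-out range, leaving 15,750/45,000 of the credit: $27,840 × 15,750/45,000 = $9,744.
Renter's Relief Credit: $41,450 is at or below the $103,000 threshold, so the full $5,775 applies.
Energy Efficiency Rebate: $41,450 is at or below the $110,300 threshold, so the full $6,715 applies.
Total: $9,744 + $5,775 + $6,715 = $22,234.

$22,234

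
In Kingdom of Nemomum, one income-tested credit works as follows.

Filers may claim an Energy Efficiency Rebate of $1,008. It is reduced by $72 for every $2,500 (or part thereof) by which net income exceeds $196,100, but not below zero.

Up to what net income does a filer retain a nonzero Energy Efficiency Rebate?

$228,600

After 13 increments the reduction is 13 × $72 = $936, leaving $72; one more increment wipes it out. Increment 13 ends at excess 13 × $2,500 = $32,500, so the highest qualifying income is $196,100 + $32,500 = $228,600.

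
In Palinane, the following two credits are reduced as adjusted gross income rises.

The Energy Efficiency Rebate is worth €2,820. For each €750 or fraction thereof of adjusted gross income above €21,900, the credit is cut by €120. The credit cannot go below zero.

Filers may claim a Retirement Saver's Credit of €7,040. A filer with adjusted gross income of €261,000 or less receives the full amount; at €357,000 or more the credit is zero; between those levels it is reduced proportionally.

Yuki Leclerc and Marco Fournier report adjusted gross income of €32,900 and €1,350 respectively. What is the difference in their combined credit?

€1,800

Yuki (€32,900): Energy Efficiency Rebate: income exceeds €21,900 by €11,000, which is 15 full-or-partial €750 increments; reduction = 15 × €120 = €1,800, leaving €1,020. Retirement Saver's Credit: €32,900 is at or below the €261,000 threshold, so the full €7,040 applies. total €1,020 + €7,040 = €8,060
Marco (€1,350): Energy Efficiency Rebate: €1,350 is at or below the €21,900 threshold, so the full €2,820 applies. Retirement Saver's Credit: €1,350 is at or below the €261,000 threshold, so the full €7,040 applies. total €2,820 + €7,040 = €9,860
Difference: |€8,060 − €9,860| = €1,800.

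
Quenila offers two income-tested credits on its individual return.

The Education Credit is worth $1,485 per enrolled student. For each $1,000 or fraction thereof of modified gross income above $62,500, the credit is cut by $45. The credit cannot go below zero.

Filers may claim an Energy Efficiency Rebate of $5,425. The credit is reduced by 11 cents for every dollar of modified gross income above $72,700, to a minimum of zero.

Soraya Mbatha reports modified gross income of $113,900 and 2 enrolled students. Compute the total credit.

Education Credit: base = 2 × $1,485 = $2,970. income exceeds $62,500 by $51,400, which is 52 full-or-partial $1,000 increments; reduction = 52 × $45 = $2,340, leaving $630.
Energy Efficiency Rebate: 11% of the $41,200 excess over $72,700 is $4,532; credit = $5,425 − $4,532 = $893.
Total: $630 + $893 = $1,523.

$1,523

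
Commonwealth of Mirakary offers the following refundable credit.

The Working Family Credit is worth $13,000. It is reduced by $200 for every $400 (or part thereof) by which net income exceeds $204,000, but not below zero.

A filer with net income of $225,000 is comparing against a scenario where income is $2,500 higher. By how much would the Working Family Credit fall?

At $225,000 — income exceeds $204,000 by $21,000, which is 53 full-or-partial $400 increments; reduction = 53 × $200 = $10,600, leaving $2,400.
At $227,500 — income exceeds $204,000 by $23,500, which is 59 full-or-partial $400 increments; reduction = 59 × $200 = $11,800, leaving $1,200.
Lost: $2,400 − $1,200 = $1,200.

$1,200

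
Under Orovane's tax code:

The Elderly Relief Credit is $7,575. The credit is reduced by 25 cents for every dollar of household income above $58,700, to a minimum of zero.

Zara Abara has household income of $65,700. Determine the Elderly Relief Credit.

Elderly Relief Credit: 25% of the $7,000 excess over $58,700 is $1,750; credit = $7,575 − $1,750 = $5,825.

$5,825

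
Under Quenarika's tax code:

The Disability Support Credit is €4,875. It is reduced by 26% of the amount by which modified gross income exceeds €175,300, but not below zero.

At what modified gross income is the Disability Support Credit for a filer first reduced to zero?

€194,050

The credit falls by 26% of each euro above €175,300, so it reaches zero when the excess is €4,875 / 26% = €18,750: income = €175,300 + €18,750 = €194,050.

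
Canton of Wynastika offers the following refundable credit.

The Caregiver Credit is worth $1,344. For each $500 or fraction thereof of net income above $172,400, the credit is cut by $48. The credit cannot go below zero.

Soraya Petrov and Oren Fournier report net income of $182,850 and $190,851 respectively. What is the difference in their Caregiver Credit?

$336

Soraya ($182,850): Caregiver Credit: income exceeds $172,400 by $10,450, which is 21 full-or-partial $500 increments; reduction = 21 × $48 = $1,008, leaving $336.
Oren ($190,851): Caregiver Credit: income exceeds $172,400 by $18,451 → 37 increments × $48 = $1,776 ≥ base, so the credit is $0.
Difference: |$336 − $0| = $336.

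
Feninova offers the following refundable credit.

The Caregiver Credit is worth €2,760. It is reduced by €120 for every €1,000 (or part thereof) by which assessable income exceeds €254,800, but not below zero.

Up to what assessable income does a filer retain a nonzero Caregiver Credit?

After 22 increments the reduction is 22 × €120 = €2,640, leaving €120; one more increment wipes it out. Increment 22 ends at excess 22 × €1,000 = €22,000, so the highest qualifying income is €254,800 + €22,000 = €276,800.

€276,800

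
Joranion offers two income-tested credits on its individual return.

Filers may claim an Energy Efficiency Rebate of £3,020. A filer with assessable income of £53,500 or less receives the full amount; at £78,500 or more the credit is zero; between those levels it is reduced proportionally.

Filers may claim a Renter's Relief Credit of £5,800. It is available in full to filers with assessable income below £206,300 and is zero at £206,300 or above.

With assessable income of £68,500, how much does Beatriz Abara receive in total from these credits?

Energy Efficiency Rebate: £68,500 is £15,000 into a £25,000 phase-out range, leaving 10,000/25,000 of the credit: £3,020 × 10,000/25,000 = £1,208.
Renter's Relief Credit: £68,500 is below the £206,300 cutoff, so the full £5,800 applies.
Total: £1,208 + £5,800 = £7,008.

£7,008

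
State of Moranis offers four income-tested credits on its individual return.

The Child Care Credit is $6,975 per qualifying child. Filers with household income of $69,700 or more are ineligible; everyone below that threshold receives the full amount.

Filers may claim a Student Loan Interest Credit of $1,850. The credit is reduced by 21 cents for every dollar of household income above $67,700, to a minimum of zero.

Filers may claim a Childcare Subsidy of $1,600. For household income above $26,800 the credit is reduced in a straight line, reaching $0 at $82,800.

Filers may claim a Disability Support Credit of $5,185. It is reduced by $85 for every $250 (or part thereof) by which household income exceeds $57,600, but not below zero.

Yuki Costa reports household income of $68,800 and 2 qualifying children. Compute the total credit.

Child Care Credit: base = 2 × $6,975 = $13,950. $68,800 is below the $69,700 cutoff, so the full $13,950 applies.
Student Loan Interest Credit: 21% of the $1,100 excess over $67,700 is $231; credit = $1,850 − $231 = $1,619.
Childcare Subsidy: $68,800 is $42,000 into a $56,000 phase-out range, leaving 14,000/56,000 of the credit: $1,600 × 14,000/56,000 = $400.
Disability Support Credit: income exceeds $57,600 by $11,200, which is 45 full-or-partial $250 increments; reduction = 45 × $85 = $3,825, leaving $1,360.
Total: $13,950 + $1,619 + $400 + $1,360 = $17,329.

$17,329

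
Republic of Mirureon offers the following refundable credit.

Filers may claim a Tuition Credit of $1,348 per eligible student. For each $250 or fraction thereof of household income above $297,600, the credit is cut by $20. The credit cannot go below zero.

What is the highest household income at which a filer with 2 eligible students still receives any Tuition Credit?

$331,100

Full credit = 2 × $1,348 = $2,696.
After 134 increments the reduction is 134 × $20 = $2,680, leaving $16; one more increment wipes it out. Increment 134 ends at excess 134 × $250 = $33,500, so the highest qualifying income is $297,600 + $33,500 = $331,100.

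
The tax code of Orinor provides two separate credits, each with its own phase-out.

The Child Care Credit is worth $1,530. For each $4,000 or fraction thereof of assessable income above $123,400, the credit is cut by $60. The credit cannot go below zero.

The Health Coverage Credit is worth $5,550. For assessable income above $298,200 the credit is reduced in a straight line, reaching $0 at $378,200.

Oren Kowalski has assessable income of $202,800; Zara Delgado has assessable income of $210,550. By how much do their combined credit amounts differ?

$120

Oren ($202,800): Child Care Credit: income exceeds $123,400 by $79,400, which is 20 full-or-partial $4,000 increments; reduction = 20 × $60 = $1,200, leaving $330. Health Coverage Credit: $202,800 is at or below the $298,200 threshold, so the full $5,550 applies. total $330 + $5,550 = $5,880
Zara ($210,550): Child Care Credit: income exceeds $123,400 by $87,150, which is 22 full-or-partial $4,000 increments; reduction = 22 × $60 = $1,320, leaving $210. Health Coverage Credit: $210,550 is at or below the $298,200 threshold, so the full $5,550 applies. total $210 + $5,550 = $5,760
Difference: |$5,880 − $5,760| = $120.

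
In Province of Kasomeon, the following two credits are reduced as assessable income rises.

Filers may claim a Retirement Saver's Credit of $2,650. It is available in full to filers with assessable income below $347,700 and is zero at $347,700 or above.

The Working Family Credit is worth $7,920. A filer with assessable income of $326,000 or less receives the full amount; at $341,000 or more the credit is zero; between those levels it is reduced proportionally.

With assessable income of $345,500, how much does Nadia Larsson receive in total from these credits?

$2,650

Retirement Saver's Credit: $345,500 is below the $347,700 cutoff, so the full $2,650 applies.
Working Family Credit: $345,500 is at or above $341,000, so the credit is $0.
Total: $2,650 + $0 = $2,650.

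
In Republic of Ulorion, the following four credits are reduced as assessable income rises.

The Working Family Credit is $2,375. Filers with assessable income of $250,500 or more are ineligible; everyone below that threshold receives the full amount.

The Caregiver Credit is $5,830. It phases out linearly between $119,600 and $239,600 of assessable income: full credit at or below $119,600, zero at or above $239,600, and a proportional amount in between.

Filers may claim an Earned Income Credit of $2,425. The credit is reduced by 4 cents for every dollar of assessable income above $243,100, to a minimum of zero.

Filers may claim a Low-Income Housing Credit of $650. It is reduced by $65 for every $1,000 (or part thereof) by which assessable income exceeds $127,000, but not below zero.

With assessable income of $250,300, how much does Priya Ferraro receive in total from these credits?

Working Family Credit: $250,300 is below the $250,500 cutoff, so the full $2,375 applies.
Caregiver Credit: $250,300 is at or above $239,600, so the credit is $0.
Earned Income Credit: 4% of the $7,200 excess over $243,100 is $288; credit = $2,425 − $288 = $2,137.
Low-Income Housing Credit: income exceeds $127,000 by $123,300 → 124 increments × $65 = $8,060 ≥ base, so the credit is $0.
Total: $2,375 + $0 + $2,137 + $0 = $4,512.

$4,512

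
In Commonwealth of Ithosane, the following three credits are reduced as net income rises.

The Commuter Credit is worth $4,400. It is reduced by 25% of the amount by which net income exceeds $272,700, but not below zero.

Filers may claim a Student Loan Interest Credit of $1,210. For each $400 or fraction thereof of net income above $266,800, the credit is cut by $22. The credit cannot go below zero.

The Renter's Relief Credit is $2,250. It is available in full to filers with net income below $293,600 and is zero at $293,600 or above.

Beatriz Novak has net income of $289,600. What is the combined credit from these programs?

Commuter Credit: 25% of the $16,900 excess over $272,700 is $4,225; credit = $4,400 − $4,225 = $175.
Student Loan Interest Credit: income exceeds $266,800 by $22,800 → 57 increments × $22 = $1,254 ≥ base, so the credit is $0.
Renter's Relief Credit: $289,600 is below the $293,600 cutoff, so the full $2,250 applies.
Total: $175 + $0 + $2,250 = $2,425.

$2,425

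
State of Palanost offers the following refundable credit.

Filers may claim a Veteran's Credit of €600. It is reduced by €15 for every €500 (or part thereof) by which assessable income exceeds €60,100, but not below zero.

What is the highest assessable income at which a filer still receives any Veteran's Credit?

After 39 increments the reduction is 39 × €15 = €585, leaving €15; one more increment wipes it out. Increment 39 ends at excess 39 × €500 = €19,500, so the highest qualifying income is €60,100 + €19,500 = €79,600.

€79,600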